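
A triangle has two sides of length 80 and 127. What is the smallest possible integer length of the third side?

48

The third side must exceed |80 − 127| = 47.
The smallest integer above 47 is 48.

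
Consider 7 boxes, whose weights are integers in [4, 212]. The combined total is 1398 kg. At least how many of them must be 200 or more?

1

Each value short of 200 is at most 199, costing at least 212 − 199 = 13 against the maximum total of 1484.
We can afford to lose at most 1484 − 1398 = 86, so at most ⌊86/13⌋ = 6 fall short, and at least 1 are ≥ 200.
Exactly 1 works: 1 value at 212 and 6 at 199 total 1406; lower one of the high values by 8 (still ≥ 200) to hit 1398.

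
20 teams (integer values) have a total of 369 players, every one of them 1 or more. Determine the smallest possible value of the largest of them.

The average is 369/20 > 18, so not all 20 can be 18 or less; the largest is ≥ 19.
Equality holds with 9 values of 19 and 11 values of 18.

19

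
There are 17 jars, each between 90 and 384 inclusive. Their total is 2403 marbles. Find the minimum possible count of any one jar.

90

Minimizing one value means maximizing the remaining 16.
The other 16 can take up 16 × 384 = 6144 ≥ 2403 − 90, so one jar can sit at its floor of 90.
Achievable: one at 90 and the other 16 totalling 2313, which fits since 16 × 90 ≤ 2313 ≤ 16 × 384.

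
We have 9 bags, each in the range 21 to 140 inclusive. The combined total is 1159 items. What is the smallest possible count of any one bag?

39

Minimizing one value means maximizing the remaining 8.
The other 8 contribute at most 8 × 140 = 1120, leaving at least 1159 − 1120 = 39.
Since 39 ≥ 21, this is achievable: one at 39 and 8 at 140.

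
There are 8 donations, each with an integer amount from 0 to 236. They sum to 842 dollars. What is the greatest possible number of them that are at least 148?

If k of the values are ≥ 148, the total is ≥ 148k + 0(8 − k).
Setting 148k + 0(8 − k) ≤ 842 gives 148k ≤ 842, so k ≤ 5.
k = 5 is achieved by 5 values at 148 and 3 at 0, total 740; add 102 to one value (staying below 148) to reach 842.

5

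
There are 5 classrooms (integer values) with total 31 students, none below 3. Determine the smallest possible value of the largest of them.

7

If every one of the 5 were at most 6, the total would be at most 5 × 6 = 30 < 31.
Equality holds with 1 value of 7 and 4 values of 6.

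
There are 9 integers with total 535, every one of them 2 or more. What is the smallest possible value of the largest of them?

If every one of the 9 were at most 59, the total would be at most 9 × 59 = 531 < 535.
Equality holds with 4 values of 60 and 5 values of 59.

60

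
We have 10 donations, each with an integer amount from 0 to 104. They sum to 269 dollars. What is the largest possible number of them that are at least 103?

If k of the values are ≥ 103, the total is ≥ 103k + 0(10 − k).
Setting 103k + 0(10 − k) ≤ 269 gives 103k ≤ 269, so k ≤ 2.
k = 2 is achieved by 2 values at 103 and 8 at 0, total 206; add 63 to one value (staying below 103) to reach 269.

2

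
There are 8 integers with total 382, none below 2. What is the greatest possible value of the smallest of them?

The 8 values sum to 382, so their minimum is at most ⌊382/8⌋ = 47.
Achievable: 2 of them at 47 and 6 at 48 total 382.

47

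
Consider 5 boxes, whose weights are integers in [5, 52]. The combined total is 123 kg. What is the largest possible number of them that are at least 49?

Suppose k of them are at least 49. Those contribute at least 49 each and the other 5 − k at least 5 each.
So the total is at least 49k + 5(5 − k) = 25 + 44k. This must be ≤ 123, giving k ≤ 2.
k = 2 is achieved by 2 values at 49 and 3 at 5, total 113; add 10 to one value (staying below 49) to reach 123.

2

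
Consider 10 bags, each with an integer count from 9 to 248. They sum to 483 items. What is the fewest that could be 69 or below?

If only k of them are at most 69, the other 10 − k are at least 70, so the total is at least (10 − k)·70 + k·9.
This is ≤ 483, so (10 − k)·70 + 9k ≤ 483, which gives k ≥ 4.
Exactly 4 works: 4 values at 9 and 6 at 70 total 456; raise one of the low values by 27 (still ≤ 69) to hit 483.

4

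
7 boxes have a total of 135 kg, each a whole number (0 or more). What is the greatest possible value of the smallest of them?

If every one of the 7 were at least 20, the total would be at least 7 × 20 = 140 > 135.
Achievable: 5 of them at 19 and 2 at 20 total 135.

19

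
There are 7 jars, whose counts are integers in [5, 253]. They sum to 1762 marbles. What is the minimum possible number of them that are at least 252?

Each value short of 252 is at most 251, costing at least 253 − 251 = 2 against the maximum total of 1771.
We can afford to lose at most 1771 − 1762 = 9, so at most ⌊9/2⌋ = 4 fall short, and at least 3 are ≥ 252.
Exactly 3 works: 3 values at 253 and 4 at 251 total 1763; lower one of the high values by 1 (still ≥ 252) to hit 1762.

3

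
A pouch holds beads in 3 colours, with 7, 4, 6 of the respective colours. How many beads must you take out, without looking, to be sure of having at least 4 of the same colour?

In the worst case you take as many as possible of each colour without reaching 4: 3 + 3 + 3 = 9.
The next one must give 4 of some colour, so 9 + 1 = 10.

10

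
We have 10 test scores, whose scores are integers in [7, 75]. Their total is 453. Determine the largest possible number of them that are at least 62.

6

Suppose k of them are at least 62. Those contribute at least 62 each and the other 10 − k at least 7 each.
So the total is at least 62k + 7(10 − k) = 70 + 55k. This must be ≤ 453, giving k ≤ 6.
k = 6 is achieved by 6 values at 62 and 4 at 7, total 400; add 53 to one value (staying below 62) to reach 453.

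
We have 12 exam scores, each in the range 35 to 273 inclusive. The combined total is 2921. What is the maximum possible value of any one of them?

273

To make one score as large as possible, make the other 11 as small as possible.
The other 11 contribute at least 11 × 35 = 385, leaving at most 2921 − 385 = 2536.
But each score is capped at 273, so the maximum is 273.
Achievable: one at 273 and the other 11 totalling 2648, which fits since 11 × 35 ≤ 2648 ≤ 11 × 273.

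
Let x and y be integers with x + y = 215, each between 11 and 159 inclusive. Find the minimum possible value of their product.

8904

xy = x(215 − x) is concave in x, so over [56, 159] it is minimized at an endpoint.
At the endpoint x = 56, y = 215 − 56 = 159, so xy = 56 × 159 = 8904.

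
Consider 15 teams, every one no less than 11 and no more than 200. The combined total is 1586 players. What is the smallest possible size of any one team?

11

Minimizing one value means maximizing the remaining 14.
The other 14 can take up 14 × 200 = 2800 ≥ 1586 − 11, so one team can sit at its floor of 11.
Achievable: one at 11 and the other 14 totalling 1575, which fits since 14 × 11 ≤ 1575 ≤ 14 × 200.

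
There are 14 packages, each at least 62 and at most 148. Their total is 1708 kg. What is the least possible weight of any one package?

62

To make one package as small as possible, make the other 13 as large as possible.
The other 13 can take up 13 × 148 = 1924 ≥ 1708 − 62, so one package can sit at its floor of 62.
Achievable: one at 62 and the other 13 totalling 1646, which fits since 13 × 62 ≤ 1646 ≤ 13 × 148.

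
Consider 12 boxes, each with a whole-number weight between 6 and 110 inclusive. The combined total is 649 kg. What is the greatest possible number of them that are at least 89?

If k of the values are ≥ 89, the total is ≥ 89k + 6(12 − k).
Setting 89k + 6(12 − k) ≤ 649 gives 83k ≤ 577, so k ≤ 6.
k = 6 is achieved by 6 values at 89 and 6 at 6, total 570; add 79 to one value (staying below 89) to reach 649.

6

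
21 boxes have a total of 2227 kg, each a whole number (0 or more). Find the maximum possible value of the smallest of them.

The average is 2227/21 < 107, so some value is ≤ 106.
Achievable: 20 of them at 106 and 1 at 107 total 2227.

106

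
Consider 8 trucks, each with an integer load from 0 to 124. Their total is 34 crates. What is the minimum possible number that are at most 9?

Each value above 9 is at least 10, contributing at least 10 − 0 = 10 above the floor 0.
The sum exceeds the floor total 0 by 34, so at most ⌊34/10⌋ = 3 exceed 9, and at least 5 are ≤ 9.
Exactly 5 works: 5 values at 0 and 3 at 10 total 30; raise one of the low values by 4 (still ≤ 9) to hit 34.

5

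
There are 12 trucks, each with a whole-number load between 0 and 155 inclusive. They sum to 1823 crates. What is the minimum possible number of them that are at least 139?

10

Each value short of 139 is at most 138, costing at least 155 − 138 = 17 against the maximum total of 1860.
We can afford to lose at most 1860 − 1823 = 37, so at most ⌊37/17⌋ = 2 fall short, and at least 10 are ≥ 139.
Exactly 10 works: 10 values at 155 and 2 at 138 total 1826; lower one of the high values by 3 (still ≥ 139) to hit 1823.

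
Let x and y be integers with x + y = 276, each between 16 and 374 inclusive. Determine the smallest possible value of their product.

4160

Since x + y is fixed, pushing one of them to its bound minimizes the product.
The extreme feasible split is x = 16, y = 260, giving xy = 4160.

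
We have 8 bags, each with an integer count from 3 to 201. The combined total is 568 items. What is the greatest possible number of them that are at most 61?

Each value at 61 or below falls at least 201 − 61 = 140 short of the ceiling 201.
The ceiling total is 8 × 201 = 1608, and we need 568, so at most ⌊(1608 − 568)/140⌋ = 7 can be that low.
k = 7 is achieved by 7 values at 61 and 1 at 201, total 628; lower one of the 201's by 60 (still > 61) to reach 568.

7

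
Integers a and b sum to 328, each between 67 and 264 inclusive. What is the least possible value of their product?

17487

Since a + b is fixed, pushing one of them to its bound minimizes the product.
At the endpoint a = 67, b = 328 − 67 = 261, so ab = 67 × 261 = 17487.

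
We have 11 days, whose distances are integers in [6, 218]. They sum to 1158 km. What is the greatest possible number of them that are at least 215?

With k values at 215 or above and the rest at least 6, the sum is at least 66 + 209k.
Since the sum is 1158, we need 209k ≤ 1092, i.e. k ≤ 5.
k = 5 is achieved by 5 values at 215 and 6 at 6, total 1111; add 47 to one value (staying below 215) to reach 1158.

5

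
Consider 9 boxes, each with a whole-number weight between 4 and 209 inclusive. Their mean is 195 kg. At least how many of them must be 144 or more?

8

The total is 9 × 195 = 1755.
Each value short of 144 is at most 143, costing at least 209 − 143 = 66 against the maximum total of 1881.
We can afford to lose at most 1881 − 1755 = 126, so at most ⌊126/66⌋ = 1 fall short, and at least 8 are ≥ 144.
Exactly 8 works: 8 values at 209 and 1 at 143 total 1815; lower one of the high values by 60 (still ≥ 144) to hit 1755.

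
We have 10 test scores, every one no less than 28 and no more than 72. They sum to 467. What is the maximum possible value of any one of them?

To make one score as large as possible, make the other 9 as small as possible.
The other 9 contribute at least 9 × 28 = 252, leaving at most 467 − 252 = 215.
But each score is capped at 72, so the maximum is 72.
Achievable: one at 72 and the other 9 totalling 395, which fits since 9 × 28 ≤ 395 ≤ 9 × 72.

72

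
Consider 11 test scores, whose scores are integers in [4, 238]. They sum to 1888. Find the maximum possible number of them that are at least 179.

Suppose k of them are at least 179. Those contribute at least 179 each and the other 11 − k at least 4 each.
So the total is at least 179k + 4(11 − k) = 44 + 175k. This must be ≤ 1888, giving k ≤ 10.
k = 10 is achieved by 10 values at 179 and 1 at 4, total 1794; add 94 to one value (staying below 179) to reach 1888.

10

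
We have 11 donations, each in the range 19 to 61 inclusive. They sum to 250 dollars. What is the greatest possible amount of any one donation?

60

Maximizing one value means minimizing the remaining 10.
The other 10 contribute at least 10 × 19 = 190, leaving at most 250 − 190 = 60.
Since 60 ≤ 61, this is achievable: one at 60 and 10 at 19.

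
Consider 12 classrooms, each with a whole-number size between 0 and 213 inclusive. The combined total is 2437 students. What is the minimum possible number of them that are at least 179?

If only k of them are at least 179, the other 12 − k are at most 178, so the total is at most k·213 + (12 − k)·178.
This must reach 2437, so k·213 + (12 − k)·178 ≥ 2437, giving k ≥ 9.
Exactly 9 works: 9 values at 213 and 3 at 178 total 2451; lower one of the high values by 14 (still ≥ 179) to hit 2437.

9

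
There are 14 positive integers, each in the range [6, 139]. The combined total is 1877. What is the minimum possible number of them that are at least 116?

12

If only k of them are at least 116, the other 14 − k are at most 115, so the total is at most k·139 + (14 − k)·115.
This must reach 1877, so k·139 + (14 − k)·115 ≥ 1877, giving k ≥ 12.
Exactly 12 works: 12 values at 139 and 2 at 115 total 1898; lower one of the high values by 21 (still ≥ 116) to hit 1877.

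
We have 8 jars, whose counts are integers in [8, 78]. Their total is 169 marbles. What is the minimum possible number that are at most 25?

Each value above 25 is at least 26, contributing at least 26 − 8 = 18 above the floor 8.
The sum exceeds the floor total 64 by 105, so at most ⌊105/18⌋ = 5 exceed 25, and at least 3 are ≤ 25.
Exactly 3 works: 3 values at 8 and 5 at 26 total 154; raise one of the low values by 15 (still ≤ 25) to hit 169.

3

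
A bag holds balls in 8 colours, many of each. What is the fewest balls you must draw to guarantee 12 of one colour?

89

You could draw 11 of every colour without reaching 12 of any — 88 in all.
One more forces 12 of some colour, so 88 + 1 = 89.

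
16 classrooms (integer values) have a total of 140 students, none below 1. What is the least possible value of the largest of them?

9

The average is 140/16 > 8, so not all 16 can be 8 or less; the largest is ≥ 9.
Achievable: 12 of them at 9 and 4 at 8 total 140.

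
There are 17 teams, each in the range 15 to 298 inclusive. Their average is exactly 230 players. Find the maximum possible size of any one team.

298

To make one team as large as possible, make the other 16 as small as possible.
The total is 17 × 230 = 3910.
The other 16 contribute at least 16 × 15 = 240, leaving at most 3910 − 240 = 3670.
But each team is capped at 298, so the maximum is 298.
Achievable: one at 298 and the other 16 totalling 3612, which fits since 16 × 15 ≤ 3612 ≤ 16 × 298.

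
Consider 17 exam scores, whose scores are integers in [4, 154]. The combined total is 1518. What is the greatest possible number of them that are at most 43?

Suppose k of them are at most 43. Those contribute at most 43 each and the rest at most 154 each.
So the total is at most 43k + 154(17 − k) = 2618 − 111k. This must still be ≥ 1518, so k ≤ 9.
k = 9 is achieved by 9 values at 43 and 8 at 154, total 1619; lower one of the 154's by 101 (still > 43) to reach 1518.

9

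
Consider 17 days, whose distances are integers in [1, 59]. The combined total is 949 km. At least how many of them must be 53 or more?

10

Suppose at most 17 − j of them reach 53; then j values are ≤ 52 and the rest ≤ 59.
The total is then ≤ 52·j + 59·(17 − j) = 1003 − 7j. For this to be ≥ 949 we need j ≤ 7, so at least 17 − 7 = 10 must reach 53.
Exactly 10 works: 10 values at 59 and 7 at 52 total 954; lower one of the high values by 5 (still ≥ 53) to hit 949.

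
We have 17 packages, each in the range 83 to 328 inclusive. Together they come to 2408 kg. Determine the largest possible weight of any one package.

328

To make one package as large as possible, make the other 16 as small as possible.
The other 16 contribute at least 16 × 83 = 1328, leaving at most 2408 − 1328 = 1080.
But each package is capped at 328, so the maximum is 328.
Achievable: one at 328 and the other 16 totalling 2080, which fits since 16 × 83 ≤ 2080 ≤ 16 × 328.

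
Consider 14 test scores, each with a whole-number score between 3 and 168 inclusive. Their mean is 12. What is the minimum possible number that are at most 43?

The total is 14 × 12 = 168.
Each value above 43 is at least 44, contributing at least 44 − 3 = 41 above the floor 3.
The sum exceeds the floor total 42 by 126, so at most ⌊126/41⌋ = 3 exceed 43, and at least 11 are ≤ 43.
Exactly 11 works: 11 values at 3 and 3 at 44 total 165; raise one of the low values by 3 (still ≤ 43) to hit 168.

11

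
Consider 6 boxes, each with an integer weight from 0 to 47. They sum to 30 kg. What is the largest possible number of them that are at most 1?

Suppose k of them are at most 1. Those contribute at most 1 each and the rest at most 47 each.
So the total is at most 1k + 47(6 − k) = 282 − 46k. This must still be ≥ 30, so k ≤ 5.
k = 5 is achieved by 5 values at 1 and 1 at 47, total 52; lower one of the 47's by 22 (still > 1) to reach 30.

5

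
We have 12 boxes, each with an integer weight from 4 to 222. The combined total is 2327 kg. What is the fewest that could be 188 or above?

3

If only k of them are at least 188, the other 12 − k are at most 187, so the total is at most k·222 + (12 − k)·187.
This must reach 2327, so k·222 + (12 − k)·187 ≥ 2327, giving k ≥ 3.
Exactly 3 works: 3 values at 222 and 9 at 187 total 2349; lower one of the high values by 22 (still ≥ 188) to hit 2327.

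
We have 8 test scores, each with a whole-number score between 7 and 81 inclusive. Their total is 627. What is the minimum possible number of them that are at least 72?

6

Suppose at most 8 − j of them reach 72; then j values are ≤ 71 and the rest ≤ 81.
The total is then ≤ 71·j + 81·(8 − j) = 648 − 10j. For this to be ≥ 627 we need j ≤ 2, so at least 8 − 2 = 6 must reach 72.
Exactly 6 works: 6 values at 81 and 2 at 71 total 628; lower one of the high values by 1 (still ≥ 72) to hit 627.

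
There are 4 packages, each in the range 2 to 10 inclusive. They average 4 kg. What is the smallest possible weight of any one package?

2

Minimizing one value means maximizing the remaining 3.
The total is 4 × 4 = 16.
The other 3 can take up 3 × 10 = 30 ≥ 16 − 2, so one package can sit at its floor of 2.
Achievable: one at 2 and the other 3 totalling 14, which fits since 3 × 2 ≤ 14 ≤ 3 × 10.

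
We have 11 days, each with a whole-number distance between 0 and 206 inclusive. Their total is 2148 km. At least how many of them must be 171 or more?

Suppose at most 11 − j of them reach 171; then j values are ≤ 170 and the rest ≤ 206.
The total is then ≤ 170·j + 206·(11 − j) = 2266 − 36j. For this to be ≥ 2148 we need j ≤ 3, so at least 11 − 3 = 8 must reach 171.
Exactly 8 works: 8 values at 206 and 3 at 170 total 2158; lower one of the high values by 10 (still ≥ 171) to hit 2148.

8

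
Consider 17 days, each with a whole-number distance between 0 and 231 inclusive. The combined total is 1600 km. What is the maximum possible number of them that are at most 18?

10

Suppose k of them are at most 18. Those contribute at most 18 each and the rest at most 231 each.
So the total is at most 18k + 231(17 − k) = 3927 − 213k. This must still be ≥ 1600, so k ≤ 10.
k = 10 is achieved by 10 values at 18 and 7 at 231, total 1797; lower one of the 231's by 197 (still > 18) to reach 1600.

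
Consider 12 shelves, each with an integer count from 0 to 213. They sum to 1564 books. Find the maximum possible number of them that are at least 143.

10

Suppose k of them are at least 143. Those contribute at least 143 each and the other 12 − k at least 0 each.
So the total is at least 143k + 0(12 − k) = 0 + 143k. This must be ≤ 1564, giving k ≤ 10.
k = 10 is achieved by 10 values at 143 and 2 at 0, total 1430; add 134 to one value (staying below 143) to reach 1564.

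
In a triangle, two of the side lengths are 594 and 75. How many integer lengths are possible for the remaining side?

The triangle inequality gives |594 − 75| < c < 594 + 75, i.e. 519 < c < 669.
So c can be any integer from 520 to 668: 149 values.

149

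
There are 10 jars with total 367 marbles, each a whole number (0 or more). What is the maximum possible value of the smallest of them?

36

The 10 values sum to 367, so their minimum is at most ⌊367/10⌋ = 36.
Taking 3 copies of 36 and 7 copies of 37 gives exactly 367, so 36 is attained.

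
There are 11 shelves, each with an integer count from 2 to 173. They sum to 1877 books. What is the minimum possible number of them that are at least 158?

10

If only k of them are at least 158, the other 11 − k are at most 157, so the total is at most k·173 + (11 − k)·157.
This must reach 1877, so k·173 + (11 − k)·157 ≥ 1877, giving k ≥ 10.
Exactly 10 works: 10 values at 173 and 1 at 157 total 1887; lower one of the high values by 10 (still ≥ 158) to hit 1877.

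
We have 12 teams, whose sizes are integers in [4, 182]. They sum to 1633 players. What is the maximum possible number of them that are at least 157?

With k values at 157 or above and the rest at least 4, the sum is at least 48 + 153k.
Since the sum is 1633, we need 153k ≤ 1585, i.e. k ≤ 10.
k = 10 is achieved by 10 values at 157 and 2 at 4, total 1578; add 55 to one value (staying below 157) to reach 1633.

10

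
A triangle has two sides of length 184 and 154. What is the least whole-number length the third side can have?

31

The third side must exceed |184 − 154| = 30.
The smallest integer above 30 is 31.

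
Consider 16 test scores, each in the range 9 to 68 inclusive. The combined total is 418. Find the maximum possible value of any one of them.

To make one score as large as possible, make the other 15 as small as possible.
The other 15 contribute at least 15 × 9 = 135, leaving at most 418 − 135 = 283.
But each score is capped at 68, so the maximum is 68.
Achievable: one at 68 and the other 15 totalling 350, which fits since 15 × 9 ≤ 350 ≤ 15 × 68.

68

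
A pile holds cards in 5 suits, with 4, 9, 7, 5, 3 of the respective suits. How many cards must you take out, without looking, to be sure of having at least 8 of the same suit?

27

In the worst case you take as many as possible of each suit without reaching 8: 4 + 7 + 7 + 5 + 3 = 26.
The next one must give 8 of some suit, so 26 + 1 = 27.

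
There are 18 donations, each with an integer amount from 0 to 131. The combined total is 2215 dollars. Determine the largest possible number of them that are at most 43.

Each value at 43 or below falls at least 131 − 43 = 88 short of the ceiling 131.
The ceiling total is 18 × 131 = 2358, and we need 2215, so at most ⌊(2358 − 2215)/88⌋ = 1 can be that low.
k = 1 is achieved by 1 value at 43 and 17 at 131, total 2270; lower one of the 131's by 55 (still > 43) to reach 2215.

1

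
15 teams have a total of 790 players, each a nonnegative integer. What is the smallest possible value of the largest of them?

The 15 values sum to 790, so their maximum is at least ⌈790/15⌉ = 53.
Equality holds with 10 values of 53 and 5 values of 52.

53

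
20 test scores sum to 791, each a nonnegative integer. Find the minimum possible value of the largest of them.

Some value must be at least ⌈791/20⌉ = 40, since 20 × 39 = 780 < 791.
Achievable: 11 of them at 40 and 9 at 39 total 791.

40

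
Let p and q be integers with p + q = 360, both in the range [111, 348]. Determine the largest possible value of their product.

32400

pq = p(360 − p) is maximized when p is as near 360/2 as the bounds allow.
Taking p = 180 and q = 180 (both in [111, 348]) gives pq = 32400.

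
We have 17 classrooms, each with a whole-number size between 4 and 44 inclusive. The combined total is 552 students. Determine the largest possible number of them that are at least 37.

14

Suppose k of them are at least 37. Those contribute at least 37 each and the other 17 − k at least 4 each.
So the total is at least 37k + 4(17 − k) = 68 + 33k. This must be ≤ 552, giving k ≤ 14.
k = 14 is achieved by 14 values at 37 and 3 at 4, total 530; add 22 to one value (staying below 37) to reach 552.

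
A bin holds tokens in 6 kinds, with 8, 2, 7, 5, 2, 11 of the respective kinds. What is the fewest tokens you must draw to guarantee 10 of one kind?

In the worst case you take as many as possible of each kind without reaching 10: 8 + 2 + 7 + 5 + 2 + 9 = 33.
The next one must give 10 of some kind, so 33 + 1 = 34.

34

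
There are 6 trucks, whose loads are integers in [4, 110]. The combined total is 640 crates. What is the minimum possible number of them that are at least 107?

If only k of them are at least 107, the other 6 − k are at most 106, so the total is at most k·110 + (6 − k)·106.
This must reach 640, so k·110 + (6 − k)·106 ≥ 640, giving k ≥ 1.
Exactly 1 works: 1 value at 110 and 5 at 106 total 640.

1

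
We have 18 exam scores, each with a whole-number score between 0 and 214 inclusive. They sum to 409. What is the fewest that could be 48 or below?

10

Let j be the number exceeding 48. Then the total is ≥ 49·j + 0·(18 − j) = 0 + 49j.
So 49j ≤ 409 and j ≤ 8; hence at least 18 − 8 = 10 are ≤ 48.
Exactly 10 works: 10 values at 0 and 8 at 49 total 392; raise one of the low values by 17 (still ≤ 48) to hit 409.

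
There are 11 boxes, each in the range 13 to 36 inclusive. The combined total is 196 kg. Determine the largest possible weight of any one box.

36

To make one box as large as possible, make the other 10 as small as possible.
The other 10 contribute at least 10 × 13 = 130, leaving at most 196 − 130 = 66.
But each box is capped at 36, so the maximum is 36.
Achievable: one at 36 and the other 10 totalling 160, which fits since 10 × 13 ≤ 160 ≤ 10 × 36.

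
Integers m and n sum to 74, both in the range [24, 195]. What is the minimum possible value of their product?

mn = m(74 − m) is concave in m, so over [24, 50] it is minimized at an endpoint.
At the endpoint m = 24, n = 74 − 24 = 50, so mn = 24 × 50 = 1200.

1200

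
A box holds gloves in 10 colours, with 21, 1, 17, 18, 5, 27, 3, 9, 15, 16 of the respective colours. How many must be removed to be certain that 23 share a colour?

128

In the worst case you take as many as possible of each colour without reaching 23: 21 + 1 + 17 + 18 + 5 + 22 + 3 + 9 + 15 + 16 = 127.
The next one must give 23 of some colour, so 127 + 1 = 128.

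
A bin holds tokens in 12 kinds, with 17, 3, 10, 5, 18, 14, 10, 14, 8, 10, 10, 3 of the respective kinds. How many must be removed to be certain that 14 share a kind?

In the worst case you take as many as possible of each kind without reaching 14: 13 + 3 + 10 + 5 + 13 + 13 + 10 + 13 + 8 + 10 + 10 + 3 = 111.
The next one must give 14 of some kind, so 111 + 1 = 112.

112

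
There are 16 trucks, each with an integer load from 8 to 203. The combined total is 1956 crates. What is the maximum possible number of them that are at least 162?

11

If k of the values are ≥ 162, the total is ≥ 162k + 8(16 − k).
Setting 162k + 8(16 − k) ≤ 1956 gives 154k ≤ 1828, so k ≤ 11.
k = 11 is achieved by 11 values at 162 and 5 at 8, total 1822; add 134 to one value (staying below 162) to reach 1956.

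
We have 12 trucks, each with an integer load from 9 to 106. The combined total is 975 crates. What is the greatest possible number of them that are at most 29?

3

Each value at 29 or below falls at least 106 − 29 = 77 short of the ceiling 106.
The ceiling total is 12 × 106 = 1272, and we need 975, so at most ⌊(1272 − 975)/77⌋ = 3 can be that low.
k = 3 is achieved by 3 values at 29 and 9 at 106, total 1041; lower one of the 106's by 66 (still > 29) to reach 975.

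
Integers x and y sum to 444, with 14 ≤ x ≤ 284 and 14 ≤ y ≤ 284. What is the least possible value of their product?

xy = x(444 − x) is concave in x, so over [160, 284] it is minimized at an endpoint.
At the endpoint x = 160, y = 444 − 160 = 284, so xy = 160 × 284 = 45440.

45440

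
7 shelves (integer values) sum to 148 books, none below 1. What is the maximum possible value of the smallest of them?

The average is 148/7 < 22, so some value is ≤ 21.
Taking 6 copies of 21 and 1 copy of 22 gives exactly 148, so 21 is attained.

21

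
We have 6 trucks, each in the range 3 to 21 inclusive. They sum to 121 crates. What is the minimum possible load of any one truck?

To make one truck as small as possible, make the other 5 as large as possible.
The other 5 contribute at most 5 × 21 = 105, leaving at least 121 − 105 = 16.
Since 16 ≥ 3, this is achievable: one at 16 and 5 at 21.

16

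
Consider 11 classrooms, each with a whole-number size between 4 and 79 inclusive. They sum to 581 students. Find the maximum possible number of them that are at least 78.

With k values at 78 or above and the rest at least 4, the sum is at least 44 + 74k.
Since the sum is 581, we need 74k ≤ 537, i.e. k ≤ 7.
k = 7 is achieved by 7 values at 78 and 4 at 4, total 562; add 19 to one value (staying below 78) to reach 581.

7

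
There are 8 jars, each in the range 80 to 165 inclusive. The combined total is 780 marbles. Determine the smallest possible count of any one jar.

80

To make one jar as small as possible, make the other 7 as large as possible.
The other 7 can take up 7 × 165 = 1155 ≥ 780 − 80, so one jar can sit at its floor of 80.
Achievable: one at 80 and the other 7 totalling 700, which fits since 7 × 80 ≤ 700 ≤ 7 × 165.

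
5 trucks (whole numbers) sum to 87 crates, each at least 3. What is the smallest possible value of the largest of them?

18

The 5 values sum to 87, so their maximum is at least ⌈87/5⌉ = 18.
Taking 3 copies of 17 and 2 copies of 18 gives exactly 87, so 18 is attained.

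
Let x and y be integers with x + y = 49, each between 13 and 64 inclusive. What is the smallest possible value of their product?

Since x + y is fixed, pushing one of them to its bound minimizes the product.
The extreme feasible split is x = 13, y = 36, giving xy = 468.

468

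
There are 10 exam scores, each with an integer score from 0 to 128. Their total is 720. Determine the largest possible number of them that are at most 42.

Each value at 42 or below falls at least 128 − 42 = 86 short of the ceiling 128.
The ceiling total is 10 × 128 = 1280, and we need 720, so at most ⌊(1280 − 720)/86⌋ = 6 can be that low.
k = 6 is achieved by 6 values at 42 and 4 at 128, total 764; lower one of the 128's by 44 (still > 42) to reach 720.

6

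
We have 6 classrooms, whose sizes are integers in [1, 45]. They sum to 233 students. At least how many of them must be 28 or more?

Suppose at most 6 − j of them reach 28; then j values are ≤ 27 and the rest ≤ 45.
The total is then ≤ 27·j + 45·(6 − j) = 270 − 18j. For this to be ≥ 233 we need j ≤ 2, so at least 6 − 2 = 4 must reach 28.
Exactly 4 works: 4 values at 45 and 2 at 27 total 234; lower one of the high values by 1 (still ≥ 28) to hit 233.

4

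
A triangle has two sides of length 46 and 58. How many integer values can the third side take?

91

The triangle inequality gives |46 − 58| < c < 46 + 58, i.e. 12 < c < 104.
So c can be any integer from 13 to 103: 91 values.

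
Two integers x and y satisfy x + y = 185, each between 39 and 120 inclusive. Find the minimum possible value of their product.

7800

For a fixed sum, xy is smallest when x and y are as far apart as possible.
At the endpoint x = 65, y = 185 − 65 = 120, so xy = 65 × 120 = 7800.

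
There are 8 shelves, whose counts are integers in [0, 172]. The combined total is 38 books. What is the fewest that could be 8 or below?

Let j be the number exceeding 8. Then the total is ≥ 9·j + 0·(8 − j) = 0 + 9j.
So 9j ≤ 38 and j ≤ 4; hence at least 8 − 4 = 4 are ≤ 8.
Exactly 4 works: 4 values at 0 and 4 at 9 total 36; raise one of the low values by 2 (still ≤ 8) to hit 38.

4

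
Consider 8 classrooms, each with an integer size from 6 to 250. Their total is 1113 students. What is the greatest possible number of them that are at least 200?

5

Suppose k of them are at least 200. Those contribute at least 200 each and the other 8 − k at least 6 each.
So the total is at least 200k + 6(8 − k) = 48 + 194k. This must be ≤ 1113, giving k ≤ 5.
k = 5 is achieved by 5 values at 200 and 3 at 6, total 1018; add 95 to one value (staying below 200) to reach 1113.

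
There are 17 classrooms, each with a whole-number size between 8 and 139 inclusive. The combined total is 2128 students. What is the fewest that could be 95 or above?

12

Suppose at most 17 − j of them reach 95; then j values are ≤ 94 and the rest ≤ 139.
The total is then ≤ 94·j + 139·(17 − j) = 2363 − 45j. For this to be ≥ 2128 we need j ≤ 5, so at least 17 − 5 = 12 must reach 95.
Exactly 12 works: 12 values at 139 and 5 at 94 total 2138; lower one of the high values by 10 (still ≥ 95) to hit 2128.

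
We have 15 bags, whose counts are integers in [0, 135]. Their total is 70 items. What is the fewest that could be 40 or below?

14

Each value above 40 is at least 41, contributing at least 41 − 0 = 41 above the floor 0.
The sum exceeds the floor total 0 by 70, so at most ⌊70/41⌋ = 1 exceed 40, and at least 14 are ≤ 40.
Exactly 14 works: 14 values at 0 and 1 at 41 total 41; raise one of the low values by 29 (still ≤ 40) to hit 70.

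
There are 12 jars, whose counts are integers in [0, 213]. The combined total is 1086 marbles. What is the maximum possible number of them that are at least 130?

8

If k of the values are ≥ 130, the total is ≥ 130k + 0(12 − k).
Setting 130k + 0(12 − k) ≤ 1086 gives 130k ≤ 1086, so k ≤ 8.
k = 8 is achieved by 8 values at 130 and 4 at 0, total 1040; add 46 to one value (staying below 130) to reach 1086.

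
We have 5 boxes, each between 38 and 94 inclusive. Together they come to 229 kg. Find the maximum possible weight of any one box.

77

Maximizing one value means minimizing the remaining 4.
The other 4 contribute at least 4 × 38 = 152, leaving at most 229 − 152 = 77.
Since 77 ≤ 94, this is achievable: one at 77 and 4 at 38.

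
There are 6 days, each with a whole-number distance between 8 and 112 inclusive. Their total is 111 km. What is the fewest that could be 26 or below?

Each value above 26 is at least 27, contributing at least 27 − 8 = 19 above the floor 8.
The sum exceeds the floor total 48 by 63, so at most ⌊63/19⌋ = 3 exceed 26, and at least 3 are ≤ 26.
Exactly 3 works: 3 values at 8 and 3 at 27 total 105; raise one of the low values by 6 (still ≤ 26) to hit 111.

3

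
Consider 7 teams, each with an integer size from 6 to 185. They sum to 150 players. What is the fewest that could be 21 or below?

1

Let j be the number exceeding 21. Then the total is ≥ 22·j + 6·(7 − j) = 42 + 16j.
So 16j ≤ 108 and j ≤ 6; hence at least 7 − 6 = 1 are ≤ 21.
Exactly 1 works: 1 value at 6 and 6 at 22 total 138; raise one of the low values by 12 (still ≤ 21) to hit 150.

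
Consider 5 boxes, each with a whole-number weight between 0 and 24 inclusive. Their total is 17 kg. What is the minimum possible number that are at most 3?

1

If only k of them are at most 3, the other 5 − k are at least 4, so the total is at least (5 − k)·4 + k·0.
This is ≤ 17, so (5 − k)·4 + 0k ≤ 17, which gives k ≥ 1.
Exactly 1 works: 1 value at 0 and 4 at 4 total 16; raise one of the low values by 1 (still ≤ 3) to hit 17.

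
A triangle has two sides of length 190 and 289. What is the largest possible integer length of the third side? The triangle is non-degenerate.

The third side must be less than 190 + 289 = 479.
The largest integer below 479 is 478.

478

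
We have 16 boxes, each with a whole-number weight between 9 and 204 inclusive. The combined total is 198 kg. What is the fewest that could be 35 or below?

14

Let j be the number exceeding 35. Then the total is ≥ 36·j + 9·(16 − j) = 144 + 27j.
So 27j ≤ 54 and j ≤ 2; hence at least 16 − 2 = 14 are ≤ 35.
Exactly 14 works: 14 values at 9 and 2 at 36 total 198.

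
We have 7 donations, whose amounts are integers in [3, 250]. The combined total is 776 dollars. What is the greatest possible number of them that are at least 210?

3

Suppose k of them are at least 210. Those contribute at least 210 each and the other 7 − k at least 3 each.
So the total is at least 210k + 3(7 − k) = 21 + 207k. This must be ≤ 776, giving k ≤ 3.
k = 3 is achieved by 3 values at 210 and 4 at 3, total 642; add 134 to one value (staying below 210) to reach 776.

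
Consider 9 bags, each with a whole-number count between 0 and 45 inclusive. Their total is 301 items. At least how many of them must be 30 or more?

3

If only k of them are at least 30, the other 9 − k are at most 29, so the total is at most k·45 + (9 − k)·29.
This must reach 301, so k·45 + (9 − k)·29 ≥ 301, giving k ≥ 3.
Exactly 3 works: 3 values at 45 and 6 at 29 total 309; lower one of the high values by 8 (still ≥ 30) to hit 301.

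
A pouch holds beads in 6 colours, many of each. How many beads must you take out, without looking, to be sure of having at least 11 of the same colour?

61

You could draw 10 of every colour without reaching 11 of any — 60 in all.
One more forces 11 of some colour, so 60 + 1 = 61.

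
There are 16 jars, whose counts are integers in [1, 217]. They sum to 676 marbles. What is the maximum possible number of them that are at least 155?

4

With k values at 155 or above and the rest at least 1, the sum is at least 16 + 154k.
Since the sum is 676, we need 154k ≤ 660, i.e. k ≤ 4.
k = 4 is achieved by 4 values at 155 and 12 at 1, total 632; add 44 to one value (staying below 155) to reach 676.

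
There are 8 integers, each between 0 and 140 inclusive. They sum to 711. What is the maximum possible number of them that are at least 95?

If k of the values are ≥ 95, the total is ≥ 95k + 0(8 − k).
Setting 95k + 0(8 − k) ≤ 711 gives 95k ≤ 711, so k ≤ 7.
k = 7 is achieved by 7 values at 95 and 1 at 0, total 665; add 46 to one value (staying below 95) to reach 711.

7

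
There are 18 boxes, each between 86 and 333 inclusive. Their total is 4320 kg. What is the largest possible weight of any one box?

333

To make one box as large as possible, make the other 17 as small as possible.
The other 17 contribute at least 17 × 86 = 1462, leaving at most 4320 − 1462 = 2858.
But each box is capped at 333, so the maximum is 333.
Achievable: one at 333 and the other 17 totalling 3987, which fits since 17 × 86 ≤ 3987 ≤ 17 × 333.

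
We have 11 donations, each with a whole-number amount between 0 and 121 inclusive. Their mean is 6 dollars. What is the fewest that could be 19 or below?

8

The total is 11 × 6 = 66.
Each value above 19 is at least 20, contributing at least 20 − 0 = 20 above the floor 0.
The sum exceeds the floor total 0 by 66, so at most ⌊66/20⌋ = 3 exceed 19, and at least 8 are ≤ 19.
Exactly 8 works: 8 values at 0 and 3 at 20 total 60; raise one of the low values by 6 (still ≤ 19) to hit 66.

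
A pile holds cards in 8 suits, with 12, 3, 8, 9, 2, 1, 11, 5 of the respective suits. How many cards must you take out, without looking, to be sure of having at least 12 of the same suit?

In the worst case you take as many as possible of each suit without reaching 12: 11 + 3 + 8 + 9 + 2 + 1 + 11 + 5 = 50.
The next one must give 12 of some suit, so 50 + 1 = 51.

51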